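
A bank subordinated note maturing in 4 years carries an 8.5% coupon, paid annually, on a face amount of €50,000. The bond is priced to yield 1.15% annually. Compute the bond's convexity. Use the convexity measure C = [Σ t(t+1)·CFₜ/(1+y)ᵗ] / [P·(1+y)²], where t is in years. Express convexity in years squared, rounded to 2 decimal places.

17.01

With y = 0.0115:
  t   CF        PV=CF/(1+0.0115)^t    t·PV        t(t+1)·PV
  1     4,250.00     4,201.6807     4,201.6807       8,403.3613
  2     4,250.00     4,153.9107     8,307.8214      24,923.4642
  3     4,250.00     4,106.6838    12,320.0515      49,280.2060
  4    54,250.00    51,824.6281   207,298.5123   1,036,492.5617
  Σ                 64,286.9033   232,128.0659   1,119,099.5932
P = 64,286.9033.
Convexity = Σ t(t+1)·PV / [P·(1+y)²] = 1,119,099.5932 / (64,286.9033 × 1.023132) = 17.01431.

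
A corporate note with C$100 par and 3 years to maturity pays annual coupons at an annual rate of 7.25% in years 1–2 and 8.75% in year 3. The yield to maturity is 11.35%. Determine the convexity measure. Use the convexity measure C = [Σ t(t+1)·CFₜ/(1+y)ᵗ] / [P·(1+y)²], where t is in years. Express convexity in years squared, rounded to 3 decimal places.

With y = 0.1135:
  t   CF        PV=CF/(1+0.1135)^t    t·PV        t(t+1)·PV
  1         7.25         6.5110         6.5110          13.0220
  2         7.25         5.8473        11.6947          35.0840
  3       108.75        78.7696       236.3088         945.2351
  Σ                     91.1279       254.5144         993.3411
P = 91.1279.
Convexity = Σ t(t+1)·PV / [P·(1+y)²] = 993.3411 / (91.1279 × 1.239882) = 8.79157.

8.792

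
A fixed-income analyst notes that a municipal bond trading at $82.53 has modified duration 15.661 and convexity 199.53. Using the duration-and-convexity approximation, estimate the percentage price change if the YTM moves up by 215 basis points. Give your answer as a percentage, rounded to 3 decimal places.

Duration effect: -D_mod·Δy = -15.661 × (+0.0215) = -0.3367115
Convexity effect: ½·C·(Δy)² = 0.5 × 199.53 × (0.0215)² = +0.04611637125
ΔP/P ≈ -0.3367115 + 0.04611637125 = -0.29059512875
= -29.059512875%.

-29.060%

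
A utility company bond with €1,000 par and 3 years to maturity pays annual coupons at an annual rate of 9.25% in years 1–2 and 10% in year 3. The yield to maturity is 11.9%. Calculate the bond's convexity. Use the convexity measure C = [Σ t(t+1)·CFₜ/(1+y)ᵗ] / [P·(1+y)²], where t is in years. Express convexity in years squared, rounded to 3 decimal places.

With y = 0.119:
  t   CF        PV=CF/(1+0.119)^t    t·PV        t(t+1)·PV
  1        92.50        82.6631        82.6631         165.3262
  2        92.50        73.8723       147.7446         443.2337
  3     1,100.00       785.0592     2,355.1777       9,420.7108
  Σ                    941.5946     2,585.5854      10,029.2707
P = 941.5946.
Convexity = Σ t(t+1)·PV / [P·(1+y)²] = 10,029.2707 / (941.5946 × 1.252161) = 8.50639.

8.506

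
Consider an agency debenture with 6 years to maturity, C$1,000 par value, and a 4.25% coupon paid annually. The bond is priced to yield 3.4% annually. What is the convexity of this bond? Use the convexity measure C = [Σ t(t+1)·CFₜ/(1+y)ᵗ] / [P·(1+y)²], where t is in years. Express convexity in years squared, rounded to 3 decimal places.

34.382

With y = 0.034:
  t   CF        PV=CF/(1+0.034)^t    t·PV        t(t+1)·PV
  1        42.50        41.1025        41.1025          82.2050
  2        42.50        39.7510        79.5020         238.5059
  3        42.50        38.4439       115.3317         461.3267
  4        42.50        37.1798       148.7191         743.5955
  5        42.50        35.9572       179.7862       1,078.7169
  6     1,042.50       853.0075     5,118.0448      35,826.3135
  Σ                  1,045.4419     5,682.4862      38,430.6635
P = 1,045.4419.
Convexity = Σ t(t+1)·PV / [P·(1+y)²] = 38,430.6635 / (1,045.4419 × 1.069156) = 34.38246.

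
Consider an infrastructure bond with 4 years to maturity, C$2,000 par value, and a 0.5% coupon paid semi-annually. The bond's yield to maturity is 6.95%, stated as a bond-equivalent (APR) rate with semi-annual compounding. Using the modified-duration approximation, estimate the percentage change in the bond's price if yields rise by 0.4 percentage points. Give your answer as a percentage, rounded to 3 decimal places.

Periodic yield y = 0.03475. Modified duration first:
  t   CF        PV=CF/(1+0.03475)^t    t·PV
  1         5.00         4.8321         4.8321
  2         5.00         4.6698         9.3396
  3         5.00         4.5130        13.5389
  4         5.00         4.3614        17.4457
  5         5.00         4.2150        21.0748
  6         5.00         4.0734        24.4404
  7         5.00         3.9366        27.5562
  8     2,005.00     1,525.5656    12,204.5251
  Σ                  1,556.1669    12,322.7528
P = 1,556.1669; D_Mac = 7.91866 half-year periods = 3.95933 yrs; D_mod = 3.95933/(1+0.03475) = 3.82636 yrs.
ΔP/P ≈ -D_mod · Δy = -3.82636 × (+0.004) = -0.015305 = -1.5305%.

-1.531%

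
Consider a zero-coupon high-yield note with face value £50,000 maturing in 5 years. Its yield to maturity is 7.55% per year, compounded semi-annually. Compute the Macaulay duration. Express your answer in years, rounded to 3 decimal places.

5.000 years

A zero-coupon bond has a single cash flow at maturity, so its Macaulay duration equals its maturity: 5 years.
(Equivalently: 10 semi-annual periods ÷ 2 = 5 years.)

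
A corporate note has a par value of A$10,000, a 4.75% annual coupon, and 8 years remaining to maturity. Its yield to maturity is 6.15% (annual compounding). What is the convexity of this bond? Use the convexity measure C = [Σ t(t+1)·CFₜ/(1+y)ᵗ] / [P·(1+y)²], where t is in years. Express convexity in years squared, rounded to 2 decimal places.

With y = 0.0615:
  t   CF        PV=CF/(1+0.0615)^t    t·PV        t(t+1)·PV
  1       475.00       447.4800       447.4800         894.9600
  2       475.00       421.5544       843.1088       2,529.3263
  3       475.00       397.1308     1,191.3925       4,765.5701
  4       475.00       374.1223     1,496.4893       7,482.4463
  5       475.00       352.4468     1,762.2342      10,573.4051
  6       475.00       332.0272     1,992.1630      13,945.1410
  7       475.00       312.7905     2,189.5338      17,516.2707
  8    10,475.00     6,498.2145    51,985.7161     467,871.4448
  Σ                  9,135.7666    61,908.1176     525,578.5642
P = 9,135.7666.
Convexity = Σ t(t+1)·PV / [P·(1+y)²] = 525,578.5642 / (9,135.7666 × 1.126782) = 51.05669.

51.06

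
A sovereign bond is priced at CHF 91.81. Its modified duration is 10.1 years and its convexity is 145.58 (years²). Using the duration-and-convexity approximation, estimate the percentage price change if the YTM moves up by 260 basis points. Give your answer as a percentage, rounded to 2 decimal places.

-21.34%

Duration effect: -D_mod·Δy = -10.1 × (+0.026) = -0.262600
Convexity effect: ½·C·(Δy)² = 0.5 × 145.58 × (0.026)² = +0.04920604
ΔP/P ≈ -0.262600 + 0.04920604 = -0.21339396
= -21.339396%.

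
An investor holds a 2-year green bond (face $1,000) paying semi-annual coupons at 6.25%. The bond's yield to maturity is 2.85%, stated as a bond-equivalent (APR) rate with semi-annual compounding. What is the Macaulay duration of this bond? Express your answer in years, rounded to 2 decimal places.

Periodic yield y = 0.01425. Discount each cash flow and weight by its period:
  t   CF        PV=CF/(1+0.01425)^t    t·PV
  1        31.25        30.8109        30.8109
  2        31.25        30.3781        60.7561
  3        31.25        29.9513        89.8538
  4     1,031.25       974.5046     3,898.0184
  Σ                  1,065.6449     4,079.4392
Price P = Σ PV = 1,065.6449.
Macaulay duration = Σ(t·PV) / P = 4,079.4392 / 1,065.6449 = 3.82814 half-year periods.
In years: 3.82814 / 2 = 1.91407 years.

1.91 years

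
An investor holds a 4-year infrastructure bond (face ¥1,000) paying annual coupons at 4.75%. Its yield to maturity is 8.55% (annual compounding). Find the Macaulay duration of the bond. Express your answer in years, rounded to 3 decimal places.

Periodic yield y = 0.0855. Discount each cash flow and weight by its year:
  t   CF        PV=CF/(1+0.0855)^t    t·PV
  1        47.50        43.7586        43.7586
  2        47.50        40.3120        80.6239
  3        47.50        37.1368       111.4103
  4     1,047.50       754.4574     3,017.8296
  Σ                    875.6648     3,253.6225
Price P = Σ PV = 875.6648.
Macaulay duration = Σ(t·PV) / P = 3,253.6225 / 875.6648 = 3.71560 years.

3.716 years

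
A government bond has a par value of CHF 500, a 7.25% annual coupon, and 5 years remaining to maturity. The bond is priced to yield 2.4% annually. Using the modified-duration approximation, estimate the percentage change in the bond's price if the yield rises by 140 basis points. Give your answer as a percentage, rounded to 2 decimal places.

-6.06%

Periodic yield y = 0.024. Modified duration first:
  t   CF        PV=CF/(1+0.024)^t    t·PV
  1        36.25        35.4004        35.4004
  2        36.25        34.5707        69.1414
  3        36.25        33.7604       101.2813
  4        36.25        32.9692       131.8767
  5       536.25       476.2857     2,381.4284
  Σ                    612.9864     2,719.1282
P = 612.9864; D_Mac = 4.43587 yrs; D_mod = 4.43587/(1+0.024) = 4.33190 yrs.
ΔP/P ≈ -D_mod · Δy = -4.33190 × (+0.014) = -0.060647 = -6.0647%.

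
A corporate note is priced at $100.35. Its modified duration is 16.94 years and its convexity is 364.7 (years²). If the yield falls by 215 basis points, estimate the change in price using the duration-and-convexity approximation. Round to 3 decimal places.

+$45.007

Duration effect: -D_mod·Δy = -16.94 × (-0.0215) = +0.364210
Convexity effect: ½·C·(Δy)² = 0.5 × 364.7 × (-0.0215)² = +0.0842912875
ΔP/P ≈ +0.364210 + 0.0842912875 = +0.4485012875
ΔP ≈ 100.35 × (+0.4485012875) = +45.007104200625.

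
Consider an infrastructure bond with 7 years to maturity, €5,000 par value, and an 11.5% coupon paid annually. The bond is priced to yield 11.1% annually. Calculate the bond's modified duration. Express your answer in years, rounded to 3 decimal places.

4.670 years

Periodic yield y = 0.111. First find Macaulay duration:
  t   CF        PV=CF/(1+0.111)^t    t·PV
  1       575.00       517.5518       517.5518
  2       575.00       465.8432       931.6863
  3       575.00       419.3008     1,257.9023
  4       575.00       377.4084     1,509.6338
  5       575.00       339.7016     1,698.5078
  6       575.00       305.7620     1,834.5719
  7     5,575.00     2,668.3725    18,678.6076
  Σ                  5,093.9402    26,428.4616
P = 5,093.9402; Macaulay duration = 26,428.4616 / 5,093.9402 = 5.18822 years.
Modified duration = D_Mac / (1 + y) = 5.18822 / 1.111 = 4.66986 years.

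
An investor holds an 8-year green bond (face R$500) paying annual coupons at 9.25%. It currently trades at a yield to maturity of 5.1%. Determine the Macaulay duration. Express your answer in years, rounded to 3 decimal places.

Periodic yield y = 0.051. Discount each cash flow and weight by its year:
  t   CF        PV=CF/(1+0.051)^t    t·PV
  1        46.25        44.0057        44.0057
  2        46.25        41.8703        83.7406
  3        46.25        39.8386       119.5157
  4        46.25        37.9054       151.6215
  5        46.25        36.0660       180.3301
  6        46.25        34.3159       205.8954
  7        46.25        32.6507       228.5550
  8       546.25       366.9186     2,935.3488
  Σ                    633.5712     3,949.0128
Price P = Σ PV = 633.5712.
Macaulay duration = Σ(t·PV) / P = 3,949.0128 / 633.5712 = 6.23294 years.

6.233 years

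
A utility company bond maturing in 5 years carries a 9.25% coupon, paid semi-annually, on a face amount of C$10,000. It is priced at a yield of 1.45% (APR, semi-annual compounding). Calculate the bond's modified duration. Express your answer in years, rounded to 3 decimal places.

4.232 years

Periodic yield y = 0.00725. First find Macaulay duration:
  t   CF        PV=CF/(1+0.00725)^t    t·PV
  1       462.50       459.1710       459.1710
  2       462.50       455.8660       911.7320
  3       462.50       452.5847     1,357.7542
  4       462.50       449.3271     1,797.3085
  5       462.50       446.0929     2,230.4647
  6       462.50       442.8821     2,657.2923
  7       462.50       439.6943     3,077.8599
  8       462.50       436.5294     3,492.2354
  9       462.50       433.3874     3,900.4863
  10   10,462.50     9,733.3583    97,333.5829
  Σ                 13,748.8932   117,217.8873
P = 13,748.8932; Macaulay duration = 117,217.8873 / 13,748.8932 = 8.52562 half-year periods = 4.26281 years.
Modified duration = D_Mac / (1 + y) = 4.26281 / 1.00725 = 4.23213 years.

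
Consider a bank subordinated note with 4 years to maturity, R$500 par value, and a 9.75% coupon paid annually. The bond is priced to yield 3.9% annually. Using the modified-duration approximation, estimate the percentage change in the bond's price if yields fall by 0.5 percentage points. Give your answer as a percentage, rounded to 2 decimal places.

Periodic yield y = 0.039. Modified duration first:
  t   CF        PV=CF/(1+0.039)^t    t·PV
  1        48.75        46.9201        46.9201
  2        48.75        45.1589        90.3178
  3        48.75        43.4638       130.3915
  4       548.75       470.8823     1,883.5291
  Σ                    606.4251     2,151.1585
P = 606.4251; D_Mac = 3.54728 yrs; D_mod = 3.54728/(1+0.039) = 3.41413 yrs.
ΔP/P ≈ -D_mod · Δy = -3.41413 × (-0.005) = +0.017071 = +1.7071%.

+1.71%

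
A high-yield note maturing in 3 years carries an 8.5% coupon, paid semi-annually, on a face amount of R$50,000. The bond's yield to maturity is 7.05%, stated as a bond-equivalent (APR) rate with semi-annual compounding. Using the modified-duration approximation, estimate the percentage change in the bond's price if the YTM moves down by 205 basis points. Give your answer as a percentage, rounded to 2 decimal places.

Periodic yield y = 0.03525. Modified duration first:
  t   CF        PV=CF/(1+0.03525)^t    t·PV
  1     2,125.00     2,052.6443     2,052.6443
  2     2,125.00     1,982.7523     3,965.5045
  3     2,125.00     1,915.2401     5,745.7202
  4     2,125.00     1,850.0266     7,400.1065
  5     2,125.00     1,787.0337     8,935.1684
  6    52,125.00    42,342.3183   254,053.9100
  Σ                 51,930.0153   282,153.0539
P = 51,930.0153; D_Mac = 5.43333 half-year periods = 2.71667 yrs; D_mod = 2.71667/(1+0.03525) = 2.62416 yrs.
ΔP/P ≈ -D_mod · Δy = -2.62416 × (-0.0205) = +0.053795 = +5.3795%.

+5.38%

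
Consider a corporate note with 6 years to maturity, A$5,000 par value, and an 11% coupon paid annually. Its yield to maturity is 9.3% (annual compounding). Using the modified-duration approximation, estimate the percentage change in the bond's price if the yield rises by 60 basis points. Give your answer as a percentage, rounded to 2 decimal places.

-2.61%

Periodic yield y = 0.093. Modified duration first:
  t   CF        PV=CF/(1+0.093)^t    t·PV
  1       550.00       503.2022       503.2022
  2       550.00       460.3863       920.7725
  3       550.00       421.2134     1,263.6403
  4       550.00       385.3737     1,541.4947
  5       550.00       352.5834     1,762.9171
  6     5,550.00     3,255.1575    19,530.9452
  Σ                  5,377.9165    25,522.9720
P = 5,377.9165; D_Mac = 4.74588 yrs; D_mod = 4.74588/(1+0.093) = 4.34207 yrs.
ΔP/P ≈ -D_mod · Δy = -4.34207 × (+0.006) = -0.026052 = -2.6052%.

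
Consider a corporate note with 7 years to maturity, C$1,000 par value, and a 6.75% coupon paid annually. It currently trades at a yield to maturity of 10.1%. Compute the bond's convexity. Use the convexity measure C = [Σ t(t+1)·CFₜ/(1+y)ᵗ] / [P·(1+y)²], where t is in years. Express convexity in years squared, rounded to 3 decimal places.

34.781

With y = 0.101:
  t   CF        PV=CF/(1+0.101)^t    t·PV        t(t+1)·PV
  1        67.50        61.3079        61.3079         122.6158
  2        67.50        55.6838       111.3677         334.1030
  3        67.50        50.5757       151.7271         606.9083
  4        67.50        45.9361       183.7446         918.7228
  5        67.50        41.7222       208.6110       1,251.6659
  6        67.50        37.8948       227.3689       1,591.5825
  7     1,067.50       544.3230     3,810.2607      30,482.0856
  Σ                    837.4435     4,754.3878      35,307.6839
P = 837.4435.
Convexity = Σ t(t+1)·PV / [P·(1+y)²] = 35,307.6839 / (837.4435 × 1.212201) = 34.78076.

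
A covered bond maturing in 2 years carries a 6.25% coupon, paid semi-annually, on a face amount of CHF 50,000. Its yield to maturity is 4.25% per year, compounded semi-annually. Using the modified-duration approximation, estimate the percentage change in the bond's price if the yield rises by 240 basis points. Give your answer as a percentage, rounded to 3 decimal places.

Periodic yield y = 0.02125. Modified duration first:
  t   CF        PV=CF/(1+0.02125)^t    t·PV
  1     1,562.50     1,529.9878     1,529.9878
  2     1,562.50     1,498.1520     2,996.3041
  3     1,562.50     1,466.9787     4,400.9362
  4    51,562.50    47,402.9847   189,611.9388
  Σ                 51,898.1032   198,539.1669
P = 51,898.1032; D_Mac = 3.82556 half-year periods = 1.91278 yrs; D_mod = 1.91278/(1+0.02125) = 1.87298 yrs.
ΔP/P ≈ -D_mod · Δy = -1.87298 × (+0.024) = -0.044951 = -4.4951%.

-4.495%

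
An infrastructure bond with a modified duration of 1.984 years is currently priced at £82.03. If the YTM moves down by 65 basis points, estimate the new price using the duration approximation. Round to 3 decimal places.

£83.088

Duration approximation: ΔP/P ≈ -D_mod · Δy = -1.984 × (-0.0065) = +0.012896.
New price ≈ 82.03 × (1 + 0.012896) = 83.08785888.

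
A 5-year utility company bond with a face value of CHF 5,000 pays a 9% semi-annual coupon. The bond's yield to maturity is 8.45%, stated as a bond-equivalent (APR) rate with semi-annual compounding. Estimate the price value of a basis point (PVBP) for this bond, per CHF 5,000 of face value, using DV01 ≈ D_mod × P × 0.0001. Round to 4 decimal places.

CHF 2.0325

Periodic yield y = 0.04225.
  t   CF        PV=CF/(1+0.04225)^t    t·PV
  1       225.00       215.8791       215.8791
  2       225.00       207.1280       414.2559
  3       225.00       198.7315       596.1946
  4       225.00       190.6755       762.7020
  5       225.00       182.9460       914.7302
  6       225.00       175.5299     1,053.1794
  7       225.00       168.4144     1,178.9007
  8       225.00       161.5873     1,292.6986
  9       225.00       155.0370     1,395.3331
  10    5,225.00     3,454.3573    34,543.5730
  Σ                  5,110.2861    42,367.4466
P = 5,110.2861; D_Mac = 8.29062 half-year periods = 4.14531 yrs; D_mod = 3.97727 yrs.
DV01 ≈ 3.97727 × 5,110.2861 × 0.0001 = 2.032499.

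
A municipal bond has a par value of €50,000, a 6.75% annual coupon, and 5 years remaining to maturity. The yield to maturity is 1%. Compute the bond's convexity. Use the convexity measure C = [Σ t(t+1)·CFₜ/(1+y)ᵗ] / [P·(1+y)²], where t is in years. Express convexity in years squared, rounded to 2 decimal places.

25.36

With y = 0.01:
  t   CF        PV=CF/(1+0.01)^t    t·PV        t(t+1)·PV
  1     3,375.00     3,341.5842     3,341.5842       6,683.1683
  2     3,375.00     3,308.4992     6,616.9983      19,850.9950
  3     3,375.00     3,275.7417     9,827.2252      39,308.9010
  4     3,375.00     3,243.3087    12,973.2347      64,866.1733
  5    53,375.00    50,784.4811   253,922.4054   1,523,534.4323
  Σ                 63,953.6148   286,681.4478   1,654,243.6698
P = 63,953.6148.
Convexity = Σ t(t+1)·PV / [P·(1+y)²] = 1,654,243.6698 / (63,953.6148 × 1.020100) = 25.35664.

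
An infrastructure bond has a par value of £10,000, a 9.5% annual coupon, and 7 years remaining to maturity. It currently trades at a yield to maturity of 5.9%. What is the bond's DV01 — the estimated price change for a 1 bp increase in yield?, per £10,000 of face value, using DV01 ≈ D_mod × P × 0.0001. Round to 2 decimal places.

Periodic yield y = 0.059.
  t   CF        PV=CF/(1+0.059)^t    t·PV
  1       950.00       897.0727       897.0727
  2       950.00       847.0942     1,694.1883
  3       950.00       799.9001     2,399.7002
  4       950.00       755.3353     3,021.3411
  5       950.00       713.2533     3,566.2666
  6       950.00       673.5159     4,041.0953
  7    10,950.00     7,330.6485    51,314.5398
  Σ                 12,016.8199    66,934.2040
P = 12,016.8199; D_Mac = 5.57004 yrs; D_mod = 5.25972 yrs.
DV01 ≈ 5.25972 × 12,016.8199 × 0.0001 = 6.320510.

£6.32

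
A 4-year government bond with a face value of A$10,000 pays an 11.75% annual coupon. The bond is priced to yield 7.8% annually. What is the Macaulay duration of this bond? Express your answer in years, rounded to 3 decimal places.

3.449 years

Periodic yield y = 0.078. Discount each cash flow and weight by its year:
  t   CF        PV=CF/(1+0.078)^t    t·PV
  1     1,175.00     1,089.9814     1,089.9814
  2     1,175.00     1,011.1145     2,022.2290
  3     1,175.00       937.9541     2,813.8623
  4    11,175.00     8,275.0855    33,100.3419
  Σ                 11,314.1355    39,026.4147
Price P = Σ PV = 11,314.1355.
Macaulay duration = Σ(t·PV) / P = 39,026.4147 / 11,314.1355 = 3.44935 years.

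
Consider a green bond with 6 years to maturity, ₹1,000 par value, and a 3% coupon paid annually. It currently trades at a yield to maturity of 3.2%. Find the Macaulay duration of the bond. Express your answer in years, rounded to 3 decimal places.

Periodic yield y = 0.032. Discount each cash flow and weight by its year:
  t   CF        PV=CF/(1+0.032)^t    t·PV
  1        30.00        29.0698        29.0698
  2        30.00        28.1684        56.3368
  3        30.00        27.2949        81.8848
  4        30.00        26.4486       105.7943
  5        30.00        25.6285       128.1424
  6     1,030.00       852.6269     5,115.7615
  Σ                    989.2371     5,516.9896
Price P = Σ PV = 989.2371.
Macaulay duration = Σ(t·PV) / P = 5,516.9896 / 989.2371 = 5.57701 years.

5.577 years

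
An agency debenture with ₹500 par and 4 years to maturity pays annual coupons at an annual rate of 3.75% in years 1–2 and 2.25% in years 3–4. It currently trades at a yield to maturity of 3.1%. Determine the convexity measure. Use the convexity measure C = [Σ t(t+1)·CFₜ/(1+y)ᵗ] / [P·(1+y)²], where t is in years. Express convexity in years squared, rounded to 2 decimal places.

17.58

With y = 0.031:
  t   CF        PV=CF/(1+0.031)^t    t·PV        t(t+1)·PV
  1        18.75        18.1862        18.1862          36.3725
  2        18.75        17.6394        35.2788         105.8364
  3        11.25        10.2654        30.7962         123.1850
  4       511.25       452.4792     1,809.9170       9,049.5848
  Σ                    498.5703     1,894.1783       9,314.9787
P = 498.5703.
Convexity = Σ t(t+1)·PV / [P·(1+y)²] = 9,314.9787 / (498.5703 × 1.062961) = 17.57673.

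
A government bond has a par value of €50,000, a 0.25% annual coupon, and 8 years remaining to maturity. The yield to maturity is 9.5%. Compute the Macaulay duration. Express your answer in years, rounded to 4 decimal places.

7.8915 years

Periodic yield y = 0.095. Discount each cash flow and weight by its year:
  t   CF        PV=CF/(1+0.095)^t    t·PV
  1       125.00       114.1553       114.1553
  2       125.00       104.2514       208.5027
  3       125.00        95.2067       285.6202
  4       125.00        86.9468       347.7871
  5       125.00        79.4035       397.0173
  6       125.00        72.5146       435.0874
  7       125.00        66.2234       463.5635
  8    50,125.00    24,251.6578   194,013.2627
  Σ                 24,870.3594   196,264.9963
Price P = Σ PV = 24,870.3594.
Macaulay duration = Σ(t·PV) / P = 196,264.9963 / 24,870.3594 = 7.89152 years.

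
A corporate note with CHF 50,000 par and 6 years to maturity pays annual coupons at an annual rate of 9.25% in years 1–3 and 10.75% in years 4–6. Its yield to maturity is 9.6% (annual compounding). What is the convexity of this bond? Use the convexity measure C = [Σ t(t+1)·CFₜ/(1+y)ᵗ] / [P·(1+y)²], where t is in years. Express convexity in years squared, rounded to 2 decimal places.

26.16

With y = 0.096:
  t   CF        PV=CF/(1+0.096)^t    t·PV        t(t+1)·PV
  1     4,625.00     4,219.8905     4,219.8905       8,439.7810
  2     4,625.00     3,850.2651     7,700.5301      23,101.5904
  3     4,625.00     3,513.0156    10,539.0467      42,156.1868
  4     5,375.00     3,725.0856    14,900.3422      74,501.7111
  5     5,375.00     3,398.8007    16,994.0035     101,964.0207
  6    55,375.00    31,948.4957   191,690.9743   1,341,836.8200
  Σ                 50,655.5531   246,044.7873   1,592,000.1101
P = 50,655.5531.
Convexity = Σ t(t+1)·PV / [P·(1+y)²] = 1,592,000.1101 / (50,655.5531 × 1.201216) = 26.16344.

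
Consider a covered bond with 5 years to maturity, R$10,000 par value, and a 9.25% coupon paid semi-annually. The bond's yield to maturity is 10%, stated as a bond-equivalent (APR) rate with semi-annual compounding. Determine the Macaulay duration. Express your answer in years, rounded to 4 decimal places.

Periodic yield y = 0.05. Discount each cash flow and weight by its period:
  t   CF        PV=CF/(1+0.05)^t    t·PV
  1       462.50       440.4762       440.4762
  2       462.50       419.5011       839.0023
  3       462.50       399.5249     1,198.5747
  4       462.50       380.4999     1,521.9996
  5       462.50       362.3809     1,811.9043
  6       462.50       345.1246     2,070.7477
  7       462.50       328.6901     2,300.8308
  8       462.50       313.0382     2,504.3056
  9       462.50       298.1316     2,683.1846
  10   10,462.50     6,423.0674    64,230.6742
  Σ                  9,710.4349    79,601.6999
Price P = Σ PV = 9,710.4349.
Macaulay duration = Σ(t·PV) / P = 79,601.6999 / 9,710.4349 = 8.19754 half-year periods.
In years: 8.19754 / 2 = 4.09877 years.

4.0988 years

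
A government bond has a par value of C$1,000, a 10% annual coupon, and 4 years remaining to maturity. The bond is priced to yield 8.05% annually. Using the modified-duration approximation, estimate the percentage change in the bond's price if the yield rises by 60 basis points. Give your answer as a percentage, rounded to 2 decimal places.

-1.95%

Periodic yield y = 0.0805. Modified duration first:
  t   CF        PV=CF/(1+0.0805)^t    t·PV
  1       100.00        92.5497        92.5497
  2       100.00        85.6546       171.3091
  3       100.00        79.2731       237.8192
  4     1,100.00       807.0373     3,228.1491
  Σ                  1,064.5147     3,729.8272
P = 1,064.5147; D_Mac = 3.50378 yrs; D_mod = 3.50378/(1+0.0805) = 3.24274 yrs.
ΔP/P ≈ -D_mod · Δy = -3.24274 × (+0.006) = -0.019456 = -1.9456%.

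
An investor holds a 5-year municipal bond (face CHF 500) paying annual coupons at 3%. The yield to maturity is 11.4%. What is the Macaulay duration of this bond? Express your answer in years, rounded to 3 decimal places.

4.649 years

Periodic yield y = 0.114. Discount each cash flow and weight by its year:
  t   CF        PV=CF/(1+0.114)^t    t·PV
  1        15.00        13.4650        13.4650
  2        15.00        12.0871        24.1741
  3        15.00        10.8501        32.5504
  4        15.00         9.7398        38.9592
  5       515.00       300.1797     1,500.8983
  Σ                    346.3217     1,610.0472
Price P = Σ PV = 346.3217.
Macaulay duration = Σ(t·PV) / P = 1,610.0472 / 346.3217 = 4.64899 years.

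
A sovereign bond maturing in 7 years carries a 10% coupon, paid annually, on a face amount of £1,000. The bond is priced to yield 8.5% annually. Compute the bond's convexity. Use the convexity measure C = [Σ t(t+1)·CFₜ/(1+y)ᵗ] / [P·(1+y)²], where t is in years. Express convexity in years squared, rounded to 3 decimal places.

With y = 0.085:
  t   CF        PV=CF/(1+0.085)^t    t·PV        t(t+1)·PV
  1       100.00        92.1659        92.1659         184.3318
  2       100.00        84.9455       169.8911         509.6732
  3       100.00        78.2908       234.8724         939.4897
  4       100.00        72.1574       288.6297       1,443.1486
  5       100.00        66.5045       332.5227       1,995.1363
  6       100.00        61.2945       367.7671       2,574.3694
  7     1,100.00       621.4190     4,349.9329      34,799.4632
  Σ                  1,076.7777     5,835.7818      42,445.6121
P = 1,076.7777.
Convexity = Σ t(t+1)·PV / [P·(1+y)²] = 42,445.6121 / (1,076.7777 × 1.177225) = 33.48477.

33.485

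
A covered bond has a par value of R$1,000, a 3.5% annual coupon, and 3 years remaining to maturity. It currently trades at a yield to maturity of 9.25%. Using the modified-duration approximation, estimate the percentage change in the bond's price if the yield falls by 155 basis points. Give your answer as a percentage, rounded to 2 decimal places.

Periodic yield y = 0.0925. Modified duration first:
  t   CF        PV=CF/(1+0.0925)^t    t·PV
  1        35.00        32.0366        32.0366
  2        35.00        29.3241        58.6483
  3     1,035.00       793.7359     2,381.2076
  Σ                    855.0966     2,471.8925
P = 855.0966; D_Mac = 2.89078 yrs; D_mod = 2.89078/(1+0.0925) = 2.64602 yrs.
ΔP/P ≈ -D_mod · Δy = -2.64602 × (-0.0155) = +0.041013 = +4.1013%.

+4.10%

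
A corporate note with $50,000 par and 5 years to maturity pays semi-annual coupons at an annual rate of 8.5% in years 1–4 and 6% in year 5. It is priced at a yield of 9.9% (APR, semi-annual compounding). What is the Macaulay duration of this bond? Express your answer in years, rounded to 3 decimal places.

Periodic yield y = 0.0495. Discount each cash flow and weight by its period:
  t   CF        PV=CF/(1+0.0495)^t    t·PV
  1     2,125.00     2,024.7737     2,024.7737
  2     2,125.00     1,929.2746     3,858.5492
  3     2,125.00     1,838.2798     5,514.8393
  4     2,125.00     1,751.5767     7,006.3069
  5     2,125.00     1,668.9630     8,344.8152
  6     2,125.00     1,590.2459     9,541.4752
  7     2,125.00     1,515.2414    10,606.6900
  8     2,125.00     1,443.7746    11,550.1966
  9     1,500.00       971.0672     8,739.6046
  10   51,500.00    31,767.4825   317,674.8254
  Σ                 46,500.6794   384,862.0760
Price P = Σ PV = 46,500.6794.
Macaulay duration = Σ(t·PV) / P = 384,862.0760 / 46,500.6794 = 8.27648 half-year periods.
In years: 8.27648 / 2 = 4.13824 years.

4.138 years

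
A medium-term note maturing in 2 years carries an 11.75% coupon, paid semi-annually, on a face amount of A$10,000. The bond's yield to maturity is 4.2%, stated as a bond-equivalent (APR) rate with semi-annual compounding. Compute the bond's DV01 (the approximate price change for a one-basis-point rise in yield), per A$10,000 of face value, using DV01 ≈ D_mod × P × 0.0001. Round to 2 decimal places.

Periodic yield y = 0.021.
  t   CF        PV=CF/(1+0.021)^t    t·PV
  1       587.50       575.4163       575.4163
  2       587.50       563.5811     1,127.1621
  3       587.50       551.9893     1,655.9678
  4    10,587.50     9,742.9496    38,971.7983
  Σ                 11,433.9362    42,330.3445
P = 11,433.9362; D_Mac = 3.70217 half-year periods = 1.85108 yrs; D_mod = 1.81301 yrs.
DV01 ≈ 1.81301 × 11,433.9362 × 0.0001 = 2.072985.

A$2.07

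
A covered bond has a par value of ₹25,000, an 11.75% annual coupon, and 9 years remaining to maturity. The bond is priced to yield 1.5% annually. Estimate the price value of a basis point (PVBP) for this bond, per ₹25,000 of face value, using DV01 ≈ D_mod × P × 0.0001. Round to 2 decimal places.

₹31.25

Periodic yield y = 0.015.
  t   CF        PV=CF/(1+0.015)^t    t·PV
  1     2,937.50     2,894.0887     2,894.0887
  2     2,937.50     2,851.3189     5,702.6378
  3     2,937.50     2,809.1812     8,427.5435
  4     2,937.50     2,767.6662    11,070.6647
  5     2,937.50     2,726.7647    13,633.8235
  6     2,937.50     2,686.4677    16,118.8061
  7     2,937.50     2,646.7662    18,527.3634
  8     2,937.50     2,607.6514    20,861.2114
  9    27,937.50    24,433.9207   219,905.2864
  Σ                 46,423.8256   317,141.4255
P = 46,423.8256; D_Mac = 6.83144 yrs; D_mod = 6.73048 yrs.
DV01 ≈ 6.73048 × 46,423.8256 × 0.0001 = 31.245461.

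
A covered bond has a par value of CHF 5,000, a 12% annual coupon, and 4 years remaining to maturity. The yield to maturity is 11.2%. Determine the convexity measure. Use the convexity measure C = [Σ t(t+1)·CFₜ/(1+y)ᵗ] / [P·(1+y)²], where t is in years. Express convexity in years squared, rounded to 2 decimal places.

13.02

With y = 0.112:
  t   CF        PV=CF/(1+0.112)^t    t·PV        t(t+1)·PV
  1       600.00       539.5683       539.5683       1,079.1367
  2       600.00       485.2233       970.4467       2,911.3400
  3       600.00       436.3519     1,309.0558       5,236.2230
  4     5,600.00     3,662.4262    14,649.7047      73,248.5233
  Σ                  5,123.5698    17,468.7754      82,475.2230
P = 5,123.5698.
Convexity = Σ t(t+1)·PV / [P·(1+y)²] = 82,475.2230 / (5,123.5698 × 1.236544) = 13.01791.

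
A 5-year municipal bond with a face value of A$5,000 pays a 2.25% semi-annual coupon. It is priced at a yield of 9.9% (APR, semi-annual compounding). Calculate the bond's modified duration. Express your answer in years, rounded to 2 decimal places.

4.48 years

Periodic yield y = 0.0495. First find Macaulay duration:
  t   CF        PV=CF/(1+0.0495)^t    t·PV
  1        56.25        53.5970        53.5970
  2        56.25        51.0690       102.1381
  3        56.25        48.6603       145.9810
  4        56.25        46.3653       185.4611
  5        56.25        44.1784       220.8922
  6        56.25        42.0947       252.5685
  7        56.25        40.1093       280.7653
  8        56.25        38.2176       305.7405
  9        56.25        36.4150       327.7352
  10    5,056.25     3,118.9191    31,189.1910
  Σ                  3,519.6258    33,064.0697
P = 3,519.6258; Macaulay duration = 33,064.0697 / 3,519.6258 = 9.39420 half-year periods = 4.69710 years.
Modified duration = D_Mac / (1 + y) = 4.69710 / 1.0495 = 4.47556 years.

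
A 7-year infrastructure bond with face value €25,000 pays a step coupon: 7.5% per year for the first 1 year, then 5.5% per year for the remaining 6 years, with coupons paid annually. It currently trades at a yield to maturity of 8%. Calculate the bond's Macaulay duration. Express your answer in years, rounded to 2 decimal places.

5.81 years

Periodic yield y = 0.08. Discount each cash flow and weight by its year:
  t   CF        PV=CF/(1+0.08)^t    t·PV
  1     1,875.00     1,736.1111     1,736.1111
  2     1,375.00     1,178.8409     2,357.6818
  3     1,375.00     1,091.5193     3,274.5580
  4     1,375.00     1,010.6660     4,042.6642
  5     1,375.00       935.8019     4,679.0095
  6     1,375.00       866.4832     5,198.8994
  7    26,375.00    15,389.5592   107,726.9142
  Σ                 22,208.9817   129,015.8382
Price P = Σ PV = 22,208.9817.
Macaulay duration = Σ(t·PV) / P = 129,015.8382 / 22,208.9817 = 5.80917 years.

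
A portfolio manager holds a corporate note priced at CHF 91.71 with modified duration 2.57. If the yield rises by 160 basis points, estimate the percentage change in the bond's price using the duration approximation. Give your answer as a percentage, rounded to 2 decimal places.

Duration approximation: ΔP/P ≈ -D_mod · Δy = -2.57 × (+0.016) = -0.041120.
As a percentage: -4.1120%.

-4.11%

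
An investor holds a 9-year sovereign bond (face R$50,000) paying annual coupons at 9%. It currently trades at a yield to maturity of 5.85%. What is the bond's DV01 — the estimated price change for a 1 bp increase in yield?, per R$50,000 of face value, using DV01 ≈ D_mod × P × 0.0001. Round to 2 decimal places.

Periodic yield y = 0.0585.
  t   CF        PV=CF/(1+0.0585)^t    t·PV
  1     4,500.00     4,251.2990     4,251.2990
  2     4,500.00     4,016.3429     8,032.6859
  3     4,500.00     3,794.3722    11,383.1165
  4     4,500.00     3,584.6690    14,338.6761
  5     4,500.00     3,386.5555    16,932.7777
  6     4,500.00     3,199.3912    19,196.3469
  7     4,500.00     3,022.5708    21,157.9953
  8     4,500.00     2,855.5227    22,844.1815
  9    54,500.00    32,672.2272   294,050.0452
  Σ                 60,782.9505   412,187.1242
P = 60,782.9505; D_Mac = 6.78130 yrs; D_mod = 6.40651 yrs.
DV01 ≈ 6.40651 × 60,782.9505 × 0.0001 = 38.940682.

R$38.94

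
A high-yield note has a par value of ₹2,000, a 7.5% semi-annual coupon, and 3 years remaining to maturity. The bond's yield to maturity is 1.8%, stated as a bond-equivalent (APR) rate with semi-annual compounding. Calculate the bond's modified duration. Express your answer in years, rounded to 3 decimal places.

Periodic yield y = 0.009. First find Macaulay duration:
  t   CF        PV=CF/(1+0.009)^t    t·PV
  1        75.00        74.3310        74.3310
  2        75.00        73.6680       147.3360
  3        75.00        73.0109       219.0327
  4        75.00        72.3597       289.4387
  5        75.00        71.7142       358.5712
  6     2,075.00     1,966.3966    11,798.3793
  Σ                  2,331.4804    12,887.0890
P = 2,331.4804; Macaulay duration = 12,887.0890 / 2,331.4804 = 5.52743 half-year periods = 2.76371 years.
Modified duration = D_Mac / (1 + y) = 2.76371 / 1.009 = 2.73906 years.

2.739 years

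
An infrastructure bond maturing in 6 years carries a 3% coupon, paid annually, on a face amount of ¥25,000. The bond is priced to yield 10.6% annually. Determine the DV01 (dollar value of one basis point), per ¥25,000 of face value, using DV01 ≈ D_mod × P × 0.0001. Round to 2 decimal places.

Periodic yield y = 0.106.
  t   CF        PV=CF/(1+0.106)^t    t·PV
  1       750.00       678.1193       678.1193
  2       750.00       613.1278     1,226.2556
  3       750.00       554.3651     1,663.0953
  4       750.00       501.2343     2,004.9371
  5       750.00       453.1955     2,265.9777
  6    25,750.00    14,068.4571    84,410.7428
  Σ                 16,868.4992    92,249.1278
P = 16,868.4992; D_Mac = 5.46872 yrs; D_mod = 4.94459 yrs.
DV01 ≈ 4.94459 × 16,868.4992 × 0.0001 = 8.340789.

¥8.34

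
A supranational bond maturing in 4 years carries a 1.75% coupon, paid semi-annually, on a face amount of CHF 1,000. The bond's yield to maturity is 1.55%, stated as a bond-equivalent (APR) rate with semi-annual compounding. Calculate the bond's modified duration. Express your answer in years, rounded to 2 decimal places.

Periodic yield y = 0.00775. First find Macaulay duration:
  t   CF        PV=CF/(1+0.00775)^t    t·PV
  1         8.75         8.6827         8.6827
  2         8.75         8.6159        17.2319
  3         8.75         8.5497        25.6490
  4         8.75         8.4839        33.9357
  5         8.75         8.4187        42.0934
  6         8.75         8.3539        50.1236
  7         8.75         8.2897        58.0278
  8     1,008.75       948.3335     7,586.6680
  Σ                  1,007.7281     7,822.4122
P = 1,007.7281; Macaulay duration = 7,822.4122 / 1,007.7281 = 7.76242 half-year periods = 3.88121 years.
Modified duration = D_Mac / (1 + y) = 3.88121 / 1.00775 = 3.85136 years.

3.85 years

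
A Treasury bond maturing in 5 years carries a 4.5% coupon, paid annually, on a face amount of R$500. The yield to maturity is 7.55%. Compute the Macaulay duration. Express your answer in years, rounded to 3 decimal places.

4.555 years

Periodic yield y = 0.0755. Discount each cash flow and weight by its year:
  t   CF        PV=CF/(1+0.0755)^t    t·PV
  1        22.50        20.9205        20.9205
  2        22.50        19.4519        38.9038
  3        22.50        18.0864        54.2591
  4        22.50        16.8167        67.2668
  5       522.50       363.1067     1,815.5333
  Σ                    438.3821     1,996.8835
Price P = Σ PV = 438.3821.
Macaulay duration = Σ(t·PV) / P = 1,996.8835 / 438.3821 = 4.55512 years.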